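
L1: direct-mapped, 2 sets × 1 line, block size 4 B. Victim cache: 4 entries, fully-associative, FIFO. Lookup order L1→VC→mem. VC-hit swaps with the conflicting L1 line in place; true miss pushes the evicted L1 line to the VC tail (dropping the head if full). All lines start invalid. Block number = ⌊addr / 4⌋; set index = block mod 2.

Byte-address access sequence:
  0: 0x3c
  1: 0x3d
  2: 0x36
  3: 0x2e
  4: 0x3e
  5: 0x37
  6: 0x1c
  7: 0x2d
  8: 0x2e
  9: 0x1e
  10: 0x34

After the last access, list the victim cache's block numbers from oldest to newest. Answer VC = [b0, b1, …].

#0 0x3c→b15/s1 MISS; vc=[]
#1 0x3d→b15/s1 L1-HIT; vc=[]
#2 0x36→b13/s1 MISS; vc=[15]
#3 0x2e→b11/s1 MISS; vc=[15,13]
#4 0x3e→b15/s1 VC-HIT; vc=[11,13]
#5 0x37→b13/s1 VC-HIT; vc=[11,15]
#6 0x1c→b7/s1 MISS; vc=[11,15,13]
#7 0x2d→b11/s1 VC-HIT; vc=[7,15,13]
#8 0x2e→b11/s1 L1-HIT; vc=[7,15,13]
#9 0x1e→b7/s1 VC-HIT; vc=[11,15,13]
#10 0x34→b13/s1 VC-HIT; vc=[11,15,7]

VC = [11, 15, 7]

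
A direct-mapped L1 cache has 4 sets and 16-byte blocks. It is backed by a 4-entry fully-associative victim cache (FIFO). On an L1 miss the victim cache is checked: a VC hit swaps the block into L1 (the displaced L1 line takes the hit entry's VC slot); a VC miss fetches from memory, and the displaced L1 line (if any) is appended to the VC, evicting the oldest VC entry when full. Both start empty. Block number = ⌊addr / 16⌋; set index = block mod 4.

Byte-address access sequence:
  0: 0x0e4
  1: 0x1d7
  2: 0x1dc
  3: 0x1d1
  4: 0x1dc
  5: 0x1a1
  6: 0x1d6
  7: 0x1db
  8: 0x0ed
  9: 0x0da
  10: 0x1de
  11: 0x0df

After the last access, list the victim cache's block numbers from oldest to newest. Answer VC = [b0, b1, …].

VC = [26, 29]

  [0] addr=0xe4 blk=14 s=2: MISS | VC []
  [1] addr=0x1d7 blk=29 s=1: MISS | VC []
  [2] addr=0x1dc blk=29 s=1: L1-HIT | VC []
  [3] addr=0x1d1 blk=29 s=1: L1-HIT | VC []
  [4] addr=0x1dc blk=29 s=1: L1-HIT | VC []
  [5] addr=0x1a1 blk=26 s=2: MISS | VC [14]
  [6] addr=0x1d6 blk=29 s=1: L1-HIT | VC [14]
  [7] addr=0x1db blk=29 s=1: L1-HIT | VC [14]
  [8] addr=0xed blk=14 s=2: VC-HIT | VC [26]
  [9] addr=0xda blk=13 s=1: MISS | VC [26, 29]
  [10] addr=0x1de blk=29 s=1: VC-HIT | VC [26, 13]
  [11] addr=0xdf blk=13 s=1: VC-HIT | VC [26, 29]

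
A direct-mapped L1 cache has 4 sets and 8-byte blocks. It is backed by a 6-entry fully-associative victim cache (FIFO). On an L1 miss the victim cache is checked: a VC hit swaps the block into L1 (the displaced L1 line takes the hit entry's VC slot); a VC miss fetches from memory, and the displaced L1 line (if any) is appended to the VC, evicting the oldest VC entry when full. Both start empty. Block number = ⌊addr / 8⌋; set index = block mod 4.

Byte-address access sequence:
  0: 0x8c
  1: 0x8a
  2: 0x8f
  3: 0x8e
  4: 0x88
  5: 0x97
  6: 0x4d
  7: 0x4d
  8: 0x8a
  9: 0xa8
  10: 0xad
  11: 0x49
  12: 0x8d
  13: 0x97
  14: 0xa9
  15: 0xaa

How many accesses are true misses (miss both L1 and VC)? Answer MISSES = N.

MISSES = 4

0: 0x8c (blk 17, set 1) → MISS  vc=[]
1: 0x8a (blk 17, set 1) → L1-HIT  vc=[]
2: 0x8f (blk 17, set 1) → L1-HIT  vc=[]
3: 0x8e (blk 17, set 1) → L1-HIT  vc=[]
4: 0x88 (blk 17, set 1) → L1-HIT  vc=[]
5: 0x97 (blk 18, set 2) → MISS  vc=[]
6: 0x4d (blk 9, set 1) → MISS  vc=[17]
7: 0x4d (blk 9, set 1) → L1-HIT  vc=[17]
8: 0x8a (blk 17, set 1) → VC-HIT  vc=[9]
9: 0xa8 (blk 21, set 1) → MISS  vc=[9, 17]
10: 0xad (blk 21, set 1) → L1-HIT  vc=[9, 17]
11: 0x49 (blk 9, set 1) → VC-HIT  vc=[21, 17]
12: 0x8d (blk 17, set 1) → VC-HIT  vc=[21, 9]
13: 0x97 (blk 18, set 2) → L1-HIT  vc=[21, 9]
14: 0xa9 (blk 21, set 1) → VC-HIT  vc=[17, 9]
15: 0xaa (blk 21, set 1) → L1-HIT  vc=[17, 9]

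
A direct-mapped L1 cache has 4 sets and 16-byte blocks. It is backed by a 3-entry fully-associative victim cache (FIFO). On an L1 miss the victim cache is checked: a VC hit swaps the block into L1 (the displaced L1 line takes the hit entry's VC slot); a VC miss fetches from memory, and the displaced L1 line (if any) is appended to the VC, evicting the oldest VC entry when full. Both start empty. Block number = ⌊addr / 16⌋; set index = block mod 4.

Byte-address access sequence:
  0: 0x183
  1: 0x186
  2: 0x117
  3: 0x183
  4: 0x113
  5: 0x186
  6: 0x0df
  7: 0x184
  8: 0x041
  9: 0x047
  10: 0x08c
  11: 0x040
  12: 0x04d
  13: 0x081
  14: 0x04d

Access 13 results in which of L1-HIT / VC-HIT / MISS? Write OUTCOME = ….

#0 0x183→b24/s0 MISS; vc=[]
#1 0x186→b24/s0 L1-HIT; vc=[]
#2 0x117→b17/s1 MISS; vc=[]
#3 0x183→b24/s0 L1-HIT; vc=[]
#4 0x113→b17/s1 L1-HIT; vc=[]
#5 0x186→b24/s0 L1-HIT; vc=[]
#6 0xdf→b13/s1 MISS; vc=[17]
#7 0x184→b24/s0 L1-HIT; vc=[17]
#8 0x41→b4/s0 MISS; vc=[17,24]
#9 0x47→b4/s0 L1-HIT; vc=[17,24]
#10 0x8c→b8/s0 MISS; vc=[17,24,4]
#11 0x40→b4/s0 VC-HIT; vc=[17,24,8]
#12 0x4d→b4/s0 L1-HIT; vc=[17,24,8]
#13 0x81→b8/s0 VC-HIT; vc=[17,24,4]
#14 0x4d→b4/s0 VC-HIT; vc=[17,24,8]

OUTCOME = VC-HIT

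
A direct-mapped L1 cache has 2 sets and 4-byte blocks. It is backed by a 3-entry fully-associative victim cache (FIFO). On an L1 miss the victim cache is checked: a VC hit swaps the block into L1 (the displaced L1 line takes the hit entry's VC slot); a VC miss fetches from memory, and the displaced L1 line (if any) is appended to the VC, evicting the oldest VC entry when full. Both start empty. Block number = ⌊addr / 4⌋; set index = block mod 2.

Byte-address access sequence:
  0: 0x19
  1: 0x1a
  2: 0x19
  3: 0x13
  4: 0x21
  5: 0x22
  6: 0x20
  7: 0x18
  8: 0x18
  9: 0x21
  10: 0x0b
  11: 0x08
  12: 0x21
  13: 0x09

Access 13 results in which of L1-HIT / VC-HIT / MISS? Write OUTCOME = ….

0: 0x19 (blk 6, set 0) → MISS  vc=[]
1: 0x1a (blk 6, set 0) → L1-HIT  vc=[]
2: 0x19 (blk 6, set 0) → L1-HIT  vc=[]
3: 0x13 (blk 4, set 0) → MISS  vc=[6]
4: 0x21 (blk 8, set 0) → MISS  vc=[6, 4]
5: 0x22 (blk 8, set 0) → L1-HIT  vc=[6, 4]
6: 0x20 (blk 8, set 0) → L1-HIT  vc=[6, 4]
7: 0x18 (blk 6, set 0) → VC-HIT  vc=[8, 4]
8: 0x18 (blk 6, set 0) → L1-HIT  vc=[8, 4]
9: 0x21 (blk 8, set 0) → VC-HIT  vc=[6, 4]
10: 0xb (blk 2, set 0) → MISS  vc=[6, 4, 8]
11: 0x8 (blk 2, set 0) → L1-HIT  vc=[6, 4, 8]
12: 0x21 (blk 8, set 0) → VC-HIT  vc=[6, 4, 2]
13: 0x9 (blk 2, set 0) → VC-HIT  vc=[6, 4, 8]

OUTCOME = VC-HIT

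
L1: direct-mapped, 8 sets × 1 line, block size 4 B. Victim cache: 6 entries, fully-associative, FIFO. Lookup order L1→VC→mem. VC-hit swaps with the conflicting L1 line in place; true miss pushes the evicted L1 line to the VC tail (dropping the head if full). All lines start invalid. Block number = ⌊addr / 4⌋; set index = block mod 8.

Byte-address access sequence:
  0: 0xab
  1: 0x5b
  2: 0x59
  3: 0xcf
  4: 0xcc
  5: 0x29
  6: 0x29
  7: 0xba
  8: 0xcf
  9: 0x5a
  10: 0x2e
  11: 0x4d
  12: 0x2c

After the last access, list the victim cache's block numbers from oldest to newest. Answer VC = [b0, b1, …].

0: 0xab (blk 42, set 2) → MISS  vc=[]
1: 0x5b (blk 22, set 6) → MISS  vc=[]
2: 0x59 (blk 22, set 6) → L1-HIT  vc=[]
3: 0xcf (blk 51, set 3) → MISS  vc=[]
4: 0xcc (blk 51, set 3) → L1-HIT  vc=[]
5: 0x29 (blk 10, set 2) → MISS  vc=[42]
6: 0x29 (blk 10, set 2) → L1-HIT  vc=[42]
7: 0xba (blk 46, set 6) → MISS  vc=[42, 22]
8: 0xcf (blk 51, set 3) → L1-HIT  vc=[42, 22]
9: 0x5a (blk 22, set 6) → VC-HIT  vc=[42, 46]
10: 0x2e (blk 11, set 3) → MISS  vc=[42, 46, 51]
11: 0x4d (blk 19, set 3) → MISS  vc=[42, 46, 51, 11]
12: 0x2c (blk 11, set 3) → VC-HIT  vc=[42, 46, 51, 19]

VC = [42, 46, 51, 19]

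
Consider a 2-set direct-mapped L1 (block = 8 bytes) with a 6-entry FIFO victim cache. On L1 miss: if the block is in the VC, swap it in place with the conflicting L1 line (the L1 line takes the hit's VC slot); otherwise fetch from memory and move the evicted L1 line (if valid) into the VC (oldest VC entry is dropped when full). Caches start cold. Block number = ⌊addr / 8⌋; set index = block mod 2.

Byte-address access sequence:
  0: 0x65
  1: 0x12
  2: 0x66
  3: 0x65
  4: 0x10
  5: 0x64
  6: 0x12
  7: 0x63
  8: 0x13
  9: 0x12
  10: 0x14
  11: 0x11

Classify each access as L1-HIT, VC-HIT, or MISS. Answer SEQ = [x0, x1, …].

SEQ = [MISS, MISS, VC-HIT, L1-HIT, VC-HIT, VC-HIT, VC-HIT, VC-HIT, VC-HIT, L1-HIT, L1-HIT, L1-HIT]

#0 0x65→b12/s0 MISS; vc=[]
#1 0x12→b2/s0 MISS; vc=[12]
#2 0x66→b12/s0 VC-HIT; vc=[2]
#3 0x65→b12/s0 L1-HIT; vc=[2]
#4 0x10→b2/s0 VC-HIT; vc=[12]
#5 0x64→b12/s0 VC-HIT; vc=[2]
#6 0x12→b2/s0 VC-HIT; vc=[12]
#7 0x63→b12/s0 VC-HIT; vc=[2]
#8 0x13→b2/s0 VC-HIT; vc=[12]
#9 0x12→b2/s0 L1-HIT; vc=[12]
#10 0x14→b2/s0 L1-HIT; vc=[12]
#11 0x11→b2/s0 L1-HIT; vc=[12]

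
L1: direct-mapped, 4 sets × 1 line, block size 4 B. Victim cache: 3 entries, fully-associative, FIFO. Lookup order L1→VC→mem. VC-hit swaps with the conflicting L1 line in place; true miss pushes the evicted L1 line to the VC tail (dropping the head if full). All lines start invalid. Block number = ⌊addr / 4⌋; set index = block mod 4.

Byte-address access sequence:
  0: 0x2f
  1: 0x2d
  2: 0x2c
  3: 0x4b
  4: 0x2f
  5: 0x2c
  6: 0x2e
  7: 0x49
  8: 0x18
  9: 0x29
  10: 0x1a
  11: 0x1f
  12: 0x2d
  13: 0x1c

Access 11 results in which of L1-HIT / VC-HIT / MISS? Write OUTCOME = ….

OUTCOME = MISS

#0 0x2f→b11/s3 MISS; vc=[]
#1 0x2d→b11/s3 L1-HIT; vc=[]
#2 0x2c→b11/s3 L1-HIT; vc=[]
#3 0x4b→b18/s2 MISS; vc=[]
#4 0x2f→b11/s3 L1-HIT; vc=[]
#5 0x2c→b11/s3 L1-HIT; vc=[]
#6 0x2e→b11/s3 L1-HIT; vc=[]
#7 0x49→b18/s2 L1-HIT; vc=[]
#8 0x18→b6/s2 MISS; vc=[18]
#9 0x29→b10/s2 MISS; vc=[18,6]
#10 0x1a→b6/s2 VC-HIT; vc=[18,10]
#11 0x1f→b7/s3 MISS; vc=[18,10,11]
#12 0x2d→b11/s3 VC-HIT; vc=[18,10,7]
#13 0x1c→b7/s3 VC-HIT; vc=[18,10,11]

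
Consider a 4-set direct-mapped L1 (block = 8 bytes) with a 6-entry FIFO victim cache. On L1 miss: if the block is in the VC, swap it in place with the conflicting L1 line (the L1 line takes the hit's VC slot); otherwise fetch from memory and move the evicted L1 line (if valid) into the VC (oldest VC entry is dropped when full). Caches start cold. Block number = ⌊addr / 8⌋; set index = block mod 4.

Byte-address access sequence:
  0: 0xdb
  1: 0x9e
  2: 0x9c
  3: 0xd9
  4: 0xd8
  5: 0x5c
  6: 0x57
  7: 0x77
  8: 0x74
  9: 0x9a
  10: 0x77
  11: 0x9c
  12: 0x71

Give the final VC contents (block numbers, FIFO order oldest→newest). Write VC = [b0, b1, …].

VC = [11, 27, 10]

0: 0xdb (blk 27, set 3) → MISS  vc=[]
1: 0x9e (blk 19, set 3) → MISS  vc=[27]
2: 0x9c (blk 19, set 3) → L1-HIT  vc=[27]
3: 0xd9 (blk 27, set 3) → VC-HIT  vc=[19]
4: 0xd8 (blk 27, set 3) → L1-HIT  vc=[19]
5: 0x5c (blk 11, set 3) → MISS  vc=[19, 27]
6: 0x57 (blk 10, set 2) → MISS  vc=[19, 27]
7: 0x77 (blk 14, set 2) → MISS  vc=[19, 27, 10]
8: 0x74 (blk 14, set 2) → L1-HIT  vc=[19, 27, 10]
9: 0x9a (blk 19, set 3) → VC-HIT  vc=[11, 27, 10]
10: 0x77 (blk 14, set 2) → L1-HIT  vc=[11, 27, 10]
11: 0x9c (blk 19, set 3) → L1-HIT  vc=[11, 27, 10]
12: 0x71 (blk 14, set 2) → L1-HIT  vc=[11, 27, 10]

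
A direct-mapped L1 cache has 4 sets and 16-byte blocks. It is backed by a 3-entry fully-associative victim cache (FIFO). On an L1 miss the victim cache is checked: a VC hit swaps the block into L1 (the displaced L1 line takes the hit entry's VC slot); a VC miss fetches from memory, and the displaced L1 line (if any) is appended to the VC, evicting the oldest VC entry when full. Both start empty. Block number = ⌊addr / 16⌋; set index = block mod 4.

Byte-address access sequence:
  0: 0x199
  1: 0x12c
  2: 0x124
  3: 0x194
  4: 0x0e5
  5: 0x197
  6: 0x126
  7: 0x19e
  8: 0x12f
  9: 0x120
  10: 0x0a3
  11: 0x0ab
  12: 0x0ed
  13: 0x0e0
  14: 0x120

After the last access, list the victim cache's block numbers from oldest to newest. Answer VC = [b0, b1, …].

#0 0x199→b25/s1 MISS; vc=[]
#1 0x12c→b18/s2 MISS; vc=[]
#2 0x124→b18/s2 L1-HIT; vc=[]
#3 0x194→b25/s1 L1-HIT; vc=[]
#4 0xe5→b14/s2 MISS; vc=[18]
#5 0x197→b25/s1 L1-HIT; vc=[18]
#6 0x126→b18/s2 VC-HIT; vc=[14]
#7 0x19e→b25/s1 L1-HIT; vc=[14]
#8 0x12f→b18/s2 L1-HIT; vc=[14]
#9 0x120→b18/s2 L1-HIT; vc=[14]
#10 0xa3→b10/s2 MISS; vc=[14,18]
#11 0xab→b10/s2 L1-HIT; vc=[14,18]
#12 0xed→b14/s2 VC-HIT; vc=[10,18]
#13 0xe0→b14/s2 L1-HIT; vc=[10,18]
#14 0x120→b18/s2 VC-HIT; vc=[10,14]

VC = [10, 14]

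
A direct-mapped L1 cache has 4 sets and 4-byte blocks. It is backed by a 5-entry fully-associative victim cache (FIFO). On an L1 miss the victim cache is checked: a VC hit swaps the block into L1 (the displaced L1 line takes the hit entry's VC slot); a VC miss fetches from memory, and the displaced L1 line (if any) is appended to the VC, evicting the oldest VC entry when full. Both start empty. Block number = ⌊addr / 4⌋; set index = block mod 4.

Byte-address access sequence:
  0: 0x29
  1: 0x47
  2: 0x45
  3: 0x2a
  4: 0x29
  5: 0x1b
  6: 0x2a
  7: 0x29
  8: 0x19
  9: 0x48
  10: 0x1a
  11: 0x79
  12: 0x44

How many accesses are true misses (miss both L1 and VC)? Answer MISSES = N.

MISSES = 5

0: 0x29 (blk 10, set 2) → MISS  vc=[]
1: 0x47 (blk 17, set 1) → MISS  vc=[]
2: 0x45 (blk 17, set 1) → L1-HIT  vc=[]
3: 0x2a (blk 10, set 2) → L1-HIT  vc=[]
4: 0x29 (blk 10, set 2) → L1-HIT  vc=[]
5: 0x1b (blk 6, set 2) → MISS  vc=[10]
6: 0x2a (blk 10, set 2) → VC-HIT  vc=[6]
7: 0x29 (blk 10, set 2) → L1-HIT  vc=[6]
8: 0x19 (blk 6, set 2) → VC-HIT  vc=[10]
9: 0x48 (blk 18, set 2) → MISS  vc=[10, 6]
10: 0x1a (blk 6, set 2) → VC-HIT  vc=[10, 18]
11: 0x79 (blk 30, set 2) → MISS  vc=[10, 18, 6]
12: 0x44 (blk 17, set 1) → L1-HIT  vc=[10, 18, 6]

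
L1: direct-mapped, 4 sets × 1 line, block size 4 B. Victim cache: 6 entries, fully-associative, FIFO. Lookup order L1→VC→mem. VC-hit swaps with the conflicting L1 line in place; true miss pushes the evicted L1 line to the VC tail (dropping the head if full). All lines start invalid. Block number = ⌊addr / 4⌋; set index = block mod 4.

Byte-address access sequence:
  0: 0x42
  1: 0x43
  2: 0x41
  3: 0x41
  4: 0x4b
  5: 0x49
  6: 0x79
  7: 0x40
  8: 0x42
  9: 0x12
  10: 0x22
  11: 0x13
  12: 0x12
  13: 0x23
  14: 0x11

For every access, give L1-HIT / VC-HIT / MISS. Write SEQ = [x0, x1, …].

  [0] addr=0x42 blk=16 s=0: MISS | VC []
  [1] addr=0x43 blk=16 s=0: L1-HIT | VC []
  [2] addr=0x41 blk=16 s=0: L1-HIT | VC []
  [3] addr=0x41 blk=16 s=0: L1-HIT | VC []
  [4] addr=0x4b blk=18 s=2: MISS | VC []
  [5] addr=0x49 blk=18 s=2: L1-HIT | VC []
  [6] addr=0x79 blk=30 s=2: MISS | VC [18]
  [7] addr=0x40 blk=16 s=0: L1-HIT | VC [18]
  [8] addr=0x42 blk=16 s=0: L1-HIT | VC [18]
  [9] addr=0x12 blk=4 s=0: MISS | VC [18, 16]
  [10] addr=0x22 blk=8 s=0: MISS | VC [18, 16, 4]
  [11] addr=0x13 blk=4 s=0: VC-HIT | VC [18, 16, 8]
  [12] addr=0x12 blk=4 s=0: L1-HIT | VC [18, 16, 8]
  [13] addr=0x23 blk=8 s=0: VC-HIT | VC [18, 16, 4]
  [14] addr=0x11 blk=4 s=0: VC-HIT | VC [18, 16, 8]

SEQ = [MISS, L1-HIT, L1-HIT, L1-HIT, MISS, L1-HIT, MISS, L1-HIT, L1-HIT, MISS, MISS, VC-HIT, L1-HIT, VC-HIT, VC-HIT]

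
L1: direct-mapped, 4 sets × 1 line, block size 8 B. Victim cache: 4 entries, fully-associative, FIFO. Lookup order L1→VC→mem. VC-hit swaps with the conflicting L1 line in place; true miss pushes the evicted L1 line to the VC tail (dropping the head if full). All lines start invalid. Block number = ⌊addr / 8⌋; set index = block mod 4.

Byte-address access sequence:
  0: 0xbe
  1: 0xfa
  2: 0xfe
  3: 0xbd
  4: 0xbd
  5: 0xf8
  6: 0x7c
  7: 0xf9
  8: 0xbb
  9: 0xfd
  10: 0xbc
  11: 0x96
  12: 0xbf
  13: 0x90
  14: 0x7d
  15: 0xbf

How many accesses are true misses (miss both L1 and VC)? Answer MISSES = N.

#0 0xbe→b23/s3 MISS; vc=[]
#1 0xfa→b31/s3 MISS; vc=[23]
#2 0xfe→b31/s3 L1-HIT; vc=[23]
#3 0xbd→b23/s3 VC-HIT; vc=[31]
#4 0xbd→b23/s3 L1-HIT; vc=[31]
#5 0xf8→b31/s3 VC-HIT; vc=[23]
#6 0x7c→b15/s3 MISS; vc=[23,31]
#7 0xf9→b31/s3 VC-HIT; vc=[23,15]
#8 0xbb→b23/s3 VC-HIT; vc=[31,15]
#9 0xfd→b31/s3 VC-HIT; vc=[23,15]
#10 0xbc→b23/s3 VC-HIT; vc=[31,15]
#11 0x96→b18/s2 MISS; vc=[31,15]
#12 0xbf→b23/s3 L1-HIT; vc=[31,15]
#13 0x90→b18/s2 L1-HIT; vc=[31,15]
#14 0x7d→b15/s3 VC-HIT; vc=[31,23]
#15 0xbf→b23/s3 VC-HIT; vc=[31,15]

MISSES = 4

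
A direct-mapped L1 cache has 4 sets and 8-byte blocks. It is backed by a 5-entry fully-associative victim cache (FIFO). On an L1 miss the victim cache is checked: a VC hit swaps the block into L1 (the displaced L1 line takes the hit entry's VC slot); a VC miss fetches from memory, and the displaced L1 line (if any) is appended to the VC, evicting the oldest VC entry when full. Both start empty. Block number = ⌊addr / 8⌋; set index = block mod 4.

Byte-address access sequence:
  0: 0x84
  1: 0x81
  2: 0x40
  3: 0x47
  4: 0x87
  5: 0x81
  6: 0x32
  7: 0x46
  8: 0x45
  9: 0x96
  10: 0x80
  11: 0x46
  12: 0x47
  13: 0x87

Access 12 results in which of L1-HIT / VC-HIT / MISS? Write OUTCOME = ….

OUTCOME = L1-HIT

#0 0x84→b16/s0 MISS; vc=[]
#1 0x81→b16/s0 L1-HIT; vc=[]
#2 0x40→b8/s0 MISS; vc=[16]
#3 0x47→b8/s0 L1-HIT; vc=[16]
#4 0x87→b16/s0 VC-HIT; vc=[8]
#5 0x81→b16/s0 L1-HIT; vc=[8]
#6 0x32→b6/s2 MISS; vc=[8]
#7 0x46→b8/s0 VC-HIT; vc=[16]
#8 0x45→b8/s0 L1-HIT; vc=[16]
#9 0x96→b18/s2 MISS; vc=[16,6]
#10 0x80→b16/s0 VC-HIT; vc=[8,6]
#11 0x46→b8/s0 VC-HIT; vc=[16,6]
#12 0x47→b8/s0 L1-HIT; vc=[16,6]
#13 0x87→b16/s0 VC-HIT; vc=[8,6]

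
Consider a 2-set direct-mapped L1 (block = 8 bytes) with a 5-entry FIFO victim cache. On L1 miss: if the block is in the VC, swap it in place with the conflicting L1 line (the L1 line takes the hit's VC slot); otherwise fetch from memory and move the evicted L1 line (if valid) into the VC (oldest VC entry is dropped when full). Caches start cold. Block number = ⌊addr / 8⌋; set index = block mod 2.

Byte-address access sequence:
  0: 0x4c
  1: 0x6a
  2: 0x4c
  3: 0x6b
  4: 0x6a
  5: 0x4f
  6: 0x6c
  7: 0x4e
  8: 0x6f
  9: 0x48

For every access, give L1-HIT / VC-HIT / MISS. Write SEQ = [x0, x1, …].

0: 0x4c (blk 9, set 1) → MISS  vc=[]
1: 0x6a (blk 13, set 1) → MISS  vc=[9]
2: 0x4c (blk 9, set 1) → VC-HIT  vc=[13]
3: 0x6b (blk 13, set 1) → VC-HIT  vc=[9]
4: 0x6a (blk 13, set 1) → L1-HIT  vc=[9]
5: 0x4f (blk 9, set 1) → VC-HIT  vc=[13]
6: 0x6c (blk 13, set 1) → VC-HIT  vc=[9]
7: 0x4e (blk 9, set 1) → VC-HIT  vc=[13]
8: 0x6f (blk 13, set 1) → VC-HIT  vc=[9]
9: 0x48 (blk 9, set 1) → VC-HIT  vc=[13]

SEQ = [MISS, MISS, VC-HIT, VC-HIT, L1-HIT, VC-HIT, VC-HIT, VC-HIT, VC-HIT, VC-HIT]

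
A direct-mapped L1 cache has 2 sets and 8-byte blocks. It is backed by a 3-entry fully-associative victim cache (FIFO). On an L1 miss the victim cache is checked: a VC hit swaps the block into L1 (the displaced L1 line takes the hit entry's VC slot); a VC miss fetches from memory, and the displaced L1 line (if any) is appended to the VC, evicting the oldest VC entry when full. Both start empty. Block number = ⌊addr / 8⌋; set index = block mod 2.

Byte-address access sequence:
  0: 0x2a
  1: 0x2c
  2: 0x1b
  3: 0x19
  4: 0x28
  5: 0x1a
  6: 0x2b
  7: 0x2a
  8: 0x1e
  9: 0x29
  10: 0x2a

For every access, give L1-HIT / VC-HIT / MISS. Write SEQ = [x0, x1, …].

  [0] addr=0x2a blk=5 s=1: MISS | VC []
  [1] addr=0x2c blk=5 s=1: L1-HIT | VC []
  [2] addr=0x1b blk=3 s=1: MISS | VC [5]
  [3] addr=0x19 blk=3 s=1: L1-HIT | VC [5]
  [4] addr=0x28 blk=5 s=1: VC-HIT | VC [3]
  [5] addr=0x1a blk=3 s=1: VC-HIT | VC [5]
  [6] addr=0x2b blk=5 s=1: VC-HIT | VC [3]
  [7] addr=0x2a blk=5 s=1: L1-HIT | VC [3]
  [8] addr=0x1e blk=3 s=1: VC-HIT | VC [5]
  [9] addr=0x29 blk=5 s=1: VC-HIT | VC [3]
  [10] addr=0x2a blk=5 s=1: L1-HIT | VC [3]

SEQ = [MISS, L1-HIT, MISS, L1-HIT, VC-HIT, VC-HIT, VC-HIT, L1-HIT, VC-HIT, VC-HIT, L1-HIT]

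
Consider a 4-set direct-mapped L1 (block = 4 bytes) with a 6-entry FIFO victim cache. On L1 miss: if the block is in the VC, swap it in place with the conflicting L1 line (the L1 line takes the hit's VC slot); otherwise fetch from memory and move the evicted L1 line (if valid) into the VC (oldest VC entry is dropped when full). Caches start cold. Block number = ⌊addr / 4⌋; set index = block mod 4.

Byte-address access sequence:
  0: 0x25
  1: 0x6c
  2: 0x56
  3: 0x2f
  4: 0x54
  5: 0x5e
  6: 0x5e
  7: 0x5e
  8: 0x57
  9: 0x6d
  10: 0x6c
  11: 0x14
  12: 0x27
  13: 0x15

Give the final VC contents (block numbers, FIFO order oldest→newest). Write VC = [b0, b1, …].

#0 0x25→b9/s1 MISS; vc=[]
#1 0x6c→b27/s3 MISS; vc=[]
#2 0x56→b21/s1 MISS; vc=[9]
#3 0x2f→b11/s3 MISS; vc=[9,27]
#4 0x54→b21/s1 L1-HIT; vc=[9,27]
#5 0x5e→b23/s3 MISS; vc=[9,27,11]
#6 0x5e→b23/s3 L1-HIT; vc=[9,27,11]
#7 0x5e→b23/s3 L1-HIT; vc=[9,27,11]
#8 0x57→b21/s1 L1-HIT; vc=[9,27,11]
#9 0x6d→b27/s3 VC-HIT; vc=[9,23,11]
#10 0x6c→b27/s3 L1-HIT; vc=[9,23,11]
#11 0x14→b5/s1 MISS; vc=[9,23,11,21]
#12 0x27→b9/s1 VC-HIT; vc=[5,23,11,21]
#13 0x15→b5/s1 VC-HIT; vc=[9,23,11,21]

VC = [9, 23, 11, 21]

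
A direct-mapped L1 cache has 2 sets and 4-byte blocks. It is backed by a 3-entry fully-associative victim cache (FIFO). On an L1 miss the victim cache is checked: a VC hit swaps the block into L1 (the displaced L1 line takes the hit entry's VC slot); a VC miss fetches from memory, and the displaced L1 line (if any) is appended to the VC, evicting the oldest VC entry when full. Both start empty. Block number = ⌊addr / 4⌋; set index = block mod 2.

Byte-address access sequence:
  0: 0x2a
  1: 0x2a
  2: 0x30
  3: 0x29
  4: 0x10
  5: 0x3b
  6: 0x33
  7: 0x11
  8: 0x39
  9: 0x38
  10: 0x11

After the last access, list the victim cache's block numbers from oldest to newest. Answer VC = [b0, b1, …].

VC = [14, 10, 12]

#0 0x2a→b10/s0 MISS; vc=[]
#1 0x2a→b10/s0 L1-HIT; vc=[]
#2 0x30→b12/s0 MISS; vc=[10]
#3 0x29→b10/s0 VC-HIT; vc=[12]
#4 0x10→b4/s0 MISS; vc=[12,10]
#5 0x3b→b14/s0 MISS; vc=[12,10,4]
#6 0x33→b12/s0 VC-HIT; vc=[14,10,4]
#7 0x11→b4/s0 VC-HIT; vc=[14,10,12]
#8 0x39→b14/s0 VC-HIT; vc=[4,10,12]
#9 0x38→b14/s0 L1-HIT; vc=[4,10,12]
#10 0x11→b4/s0 VC-HIT; vc=[14,10,12]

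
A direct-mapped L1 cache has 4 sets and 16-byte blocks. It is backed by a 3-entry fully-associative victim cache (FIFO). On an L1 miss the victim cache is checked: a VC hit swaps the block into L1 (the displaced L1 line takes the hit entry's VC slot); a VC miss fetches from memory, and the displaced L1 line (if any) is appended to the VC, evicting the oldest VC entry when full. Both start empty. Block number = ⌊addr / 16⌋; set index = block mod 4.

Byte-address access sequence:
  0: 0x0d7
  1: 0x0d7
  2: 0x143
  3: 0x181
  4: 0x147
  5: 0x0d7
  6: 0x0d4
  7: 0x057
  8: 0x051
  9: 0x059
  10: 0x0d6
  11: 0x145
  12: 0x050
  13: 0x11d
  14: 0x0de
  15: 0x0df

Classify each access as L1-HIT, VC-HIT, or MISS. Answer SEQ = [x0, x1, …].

0: 0xd7 (blk 13, set 1) → MISS  vc=[]
1: 0xd7 (blk 13, set 1) → L1-HIT  vc=[]
2: 0x143 (blk 20, set 0) → MISS  vc=[]
3: 0x181 (blk 24, set 0) → MISS  vc=[20]
4: 0x147 (blk 20, set 0) → VC-HIT  vc=[24]
5: 0xd7 (blk 13, set 1) → L1-HIT  vc=[24]
6: 0xd4 (blk 13, set 1) → L1-HIT  vc=[24]
7: 0x57 (blk 5, set 1) → MISS  vc=[24, 13]
8: 0x51 (blk 5, set 1) → L1-HIT  vc=[24, 13]
9: 0x59 (blk 5, set 1) → L1-HIT  vc=[24, 13]
10: 0xd6 (blk 13, set 1) → VC-HIT  vc=[24, 5]
11: 0x145 (blk 20, set 0) → L1-HIT  vc=[24, 5]
12: 0x50 (blk 5, set 1) → VC-HIT  vc=[24, 13]
13: 0x11d (blk 17, set 1) → MISS  vc=[24, 13, 5]
14: 0xde (blk 13, set 1) → VC-HIT  vc=[24, 17, 5]
15: 0xdf (blk 13, set 1) → L1-HIT  vc=[24, 17, 5]

SEQ = [MISS, L1-HIT, MISS, MISS, VC-HIT, L1-HIT, L1-HIT, MISS, L1-HIT, L1-HIT, VC-HIT, L1-HIT, VC-HIT, MISS, VC-HIT, L1-HIT]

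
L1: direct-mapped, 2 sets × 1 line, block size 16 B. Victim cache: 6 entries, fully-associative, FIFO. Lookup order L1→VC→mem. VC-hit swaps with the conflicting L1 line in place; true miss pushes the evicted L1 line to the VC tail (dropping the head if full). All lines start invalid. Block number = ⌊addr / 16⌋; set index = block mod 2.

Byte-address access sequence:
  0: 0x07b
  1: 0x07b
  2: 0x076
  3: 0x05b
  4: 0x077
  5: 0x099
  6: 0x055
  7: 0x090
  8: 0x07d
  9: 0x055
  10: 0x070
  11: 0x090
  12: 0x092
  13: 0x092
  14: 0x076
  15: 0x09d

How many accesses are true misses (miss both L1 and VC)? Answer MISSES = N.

  [0] addr=0x7b blk=7 s=1: MISS | VC []
  [1] addr=0x7b blk=7 s=1: L1-HIT | VC []
  [2] addr=0x76 blk=7 s=1: L1-HIT | VC []
  [3] addr=0x5b blk=5 s=1: MISS | VC [7]
  [4] addr=0x77 blk=7 s=1: VC-HIT | VC [5]
  [5] addr=0x99 blk=9 s=1: MISS | VC [5, 7]
  [6] addr=0x55 blk=5 s=1: VC-HIT | VC [9, 7]
  [7] addr=0x90 blk=9 s=1: VC-HIT | VC [5, 7]
  [8] addr=0x7d blk=7 s=1: VC-HIT | VC [5, 9]
  [9] addr=0x55 blk=5 s=1: VC-HIT | VC [7, 9]
  [10] addr=0x70 blk=7 s=1: VC-HIT | VC [5, 9]
  [11] addr=0x90 blk=9 s=1: VC-HIT | VC [5, 7]
  [12] addr=0x92 blk=9 s=1: L1-HIT | VC [5, 7]
  [13] addr=0x92 blk=9 s=1: L1-HIT | VC [5, 7]
  [14] addr=0x76 blk=7 s=1: VC-HIT | VC [5, 9]
  [15] addr=0x9d blk=9 s=1: VC-HIT | VC [5, 7]

MISSES = 3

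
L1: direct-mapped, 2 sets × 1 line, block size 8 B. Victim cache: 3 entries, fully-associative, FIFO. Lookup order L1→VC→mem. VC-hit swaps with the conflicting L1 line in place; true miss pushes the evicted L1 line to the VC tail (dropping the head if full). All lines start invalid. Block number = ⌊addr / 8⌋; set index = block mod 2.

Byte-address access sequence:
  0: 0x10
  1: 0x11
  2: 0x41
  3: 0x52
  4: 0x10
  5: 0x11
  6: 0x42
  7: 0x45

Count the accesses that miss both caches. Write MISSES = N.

MISSES = 3

0: 0x10 (blk 2, set 0) → MISS  vc=[]
1: 0x11 (blk 2, set 0) → L1-HIT  vc=[]
2: 0x41 (blk 8, set 0) → MISS  vc=[2]
3: 0x52 (blk 10, set 0) → MISS  vc=[2, 8]
4: 0x10 (blk 2, set 0) → VC-HIT  vc=[10, 8]
5: 0x11 (blk 2, set 0) → L1-HIT  vc=[10, 8]
6: 0x42 (blk 8, set 0) → VC-HIT  vc=[10, 2]
7: 0x45 (blk 8, set 0) → L1-HIT  vc=[10, 2]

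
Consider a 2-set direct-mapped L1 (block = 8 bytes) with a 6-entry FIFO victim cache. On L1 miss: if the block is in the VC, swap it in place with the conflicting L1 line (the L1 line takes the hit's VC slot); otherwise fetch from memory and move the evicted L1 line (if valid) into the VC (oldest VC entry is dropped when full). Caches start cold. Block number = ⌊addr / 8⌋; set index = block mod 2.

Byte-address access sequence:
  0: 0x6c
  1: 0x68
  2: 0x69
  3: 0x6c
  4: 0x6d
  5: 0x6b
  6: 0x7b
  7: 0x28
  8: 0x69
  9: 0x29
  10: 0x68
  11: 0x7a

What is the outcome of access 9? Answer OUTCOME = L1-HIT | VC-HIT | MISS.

OUTCOME = VC-HIT

#0 0x6c→b13/s1 MISS; vc=[]
#1 0x68→b13/s1 L1-HIT; vc=[]
#2 0x69→b13/s1 L1-HIT; vc=[]
#3 0x6c→b13/s1 L1-HIT; vc=[]
#4 0x6d→b13/s1 L1-HIT; vc=[]
#5 0x6b→b13/s1 L1-HIT; vc=[]
#6 0x7b→b15/s1 MISS; vc=[13]
#7 0x28→b5/s1 MISS; vc=[13,15]
#8 0x69→b13/s1 VC-HIT; vc=[5,15]
#9 0x29→b5/s1 VC-HIT; vc=[13,15]
#10 0x68→b13/s1 VC-HIT; vc=[5,15]
#11 0x7a→b15/s1 VC-HIT; vc=[5,13]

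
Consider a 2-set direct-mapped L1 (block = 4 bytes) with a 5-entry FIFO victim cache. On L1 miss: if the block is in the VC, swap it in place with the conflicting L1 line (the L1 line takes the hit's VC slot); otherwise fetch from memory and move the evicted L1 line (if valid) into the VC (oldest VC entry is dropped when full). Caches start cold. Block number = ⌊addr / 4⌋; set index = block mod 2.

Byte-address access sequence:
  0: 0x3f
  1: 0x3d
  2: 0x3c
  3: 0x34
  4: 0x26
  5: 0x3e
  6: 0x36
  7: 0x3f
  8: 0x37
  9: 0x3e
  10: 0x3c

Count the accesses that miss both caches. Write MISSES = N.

0: 0x3f (blk 15, set 1) → MISS  vc=[]
1: 0x3d (blk 15, set 1) → L1-HIT  vc=[]
2: 0x3c (blk 15, set 1) → L1-HIT  vc=[]
3: 0x34 (blk 13, set 1) → MISS  vc=[15]
4: 0x26 (blk 9, set 1) → MISS  vc=[15, 13]
5: 0x3e (blk 15, set 1) → VC-HIT  vc=[9, 13]
6: 0x36 (blk 13, set 1) → VC-HIT  vc=[9, 15]
7: 0x3f (blk 15, set 1) → VC-HIT  vc=[9, 13]
8: 0x37 (blk 13, set 1) → VC-HIT  vc=[9, 15]
9: 0x3e (blk 15, set 1) → VC-HIT  vc=[9, 13]
10: 0x3c (blk 15, set 1) → L1-HIT  vc=[9, 13]

MISSES = 3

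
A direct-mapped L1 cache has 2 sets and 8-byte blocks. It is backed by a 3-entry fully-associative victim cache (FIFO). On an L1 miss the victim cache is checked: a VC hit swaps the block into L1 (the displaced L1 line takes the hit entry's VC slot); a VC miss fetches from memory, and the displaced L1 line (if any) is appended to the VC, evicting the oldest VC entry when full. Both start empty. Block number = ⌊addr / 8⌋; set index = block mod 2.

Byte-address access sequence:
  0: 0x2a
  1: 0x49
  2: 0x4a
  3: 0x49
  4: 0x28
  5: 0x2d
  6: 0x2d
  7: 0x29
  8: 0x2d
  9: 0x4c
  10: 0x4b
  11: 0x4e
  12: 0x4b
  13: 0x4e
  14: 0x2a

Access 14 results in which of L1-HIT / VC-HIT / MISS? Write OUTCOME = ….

OUTCOME = VC-HIT

  [0] addr=0x2a blk=5 s=1: MISS | VC []
  [1] addr=0x49 blk=9 s=1: MISS | VC [5]
  [2] addr=0x4a blk=9 s=1: L1-HIT | VC [5]
  [3] addr=0x49 blk=9 s=1: L1-HIT | VC [5]
  [4] addr=0x28 blk=5 s=1: VC-HIT | VC [9]
  [5] addr=0x2d blk=5 s=1: L1-HIT | VC [9]
  [6] addr=0x2d blk=5 s=1: L1-HIT | VC [9]
  [7] addr=0x29 blk=5 s=1: L1-HIT | VC [9]
  [8] addr=0x2d blk=5 s=1: L1-HIT | VC [9]
  [9] addr=0x4c blk=9 s=1: VC-HIT | VC [5]
  [10] addr=0x4b blk=9 s=1: L1-HIT | VC [5]
  [11] addr=0x4e blk=9 s=1: L1-HIT | VC [5]
  [12] addr=0x4b blk=9 s=1: L1-HIT | VC [5]
  [13] addr=0x4e blk=9 s=1: L1-HIT | VC [5]
  [14] addr=0x2a blk=5 s=1: VC-HIT | VC [9]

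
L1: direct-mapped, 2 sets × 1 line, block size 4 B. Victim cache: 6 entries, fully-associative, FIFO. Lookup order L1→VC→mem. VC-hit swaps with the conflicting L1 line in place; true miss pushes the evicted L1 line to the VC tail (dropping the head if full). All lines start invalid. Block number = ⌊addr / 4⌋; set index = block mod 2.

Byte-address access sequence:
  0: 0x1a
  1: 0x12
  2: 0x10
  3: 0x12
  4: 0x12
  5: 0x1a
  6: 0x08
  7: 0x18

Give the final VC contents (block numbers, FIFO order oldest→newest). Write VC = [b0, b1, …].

VC = [4, 2]

0: 0x1a (blk 6, set 0) → MISS  vc=[]
1: 0x12 (blk 4, set 0) → MISS  vc=[6]
2: 0x10 (blk 4, set 0) → L1-HIT  vc=[6]
3: 0x12 (blk 4, set 0) → L1-HIT  vc=[6]
4: 0x12 (blk 4, set 0) → L1-HIT  vc=[6]
5: 0x1a (blk 6, set 0) → VC-HIT  vc=[4]
6: 0x8 (blk 2, set 0) → MISS  vc=[4, 6]
7: 0x18 (blk 6, set 0) → VC-HIT  vc=[4, 2]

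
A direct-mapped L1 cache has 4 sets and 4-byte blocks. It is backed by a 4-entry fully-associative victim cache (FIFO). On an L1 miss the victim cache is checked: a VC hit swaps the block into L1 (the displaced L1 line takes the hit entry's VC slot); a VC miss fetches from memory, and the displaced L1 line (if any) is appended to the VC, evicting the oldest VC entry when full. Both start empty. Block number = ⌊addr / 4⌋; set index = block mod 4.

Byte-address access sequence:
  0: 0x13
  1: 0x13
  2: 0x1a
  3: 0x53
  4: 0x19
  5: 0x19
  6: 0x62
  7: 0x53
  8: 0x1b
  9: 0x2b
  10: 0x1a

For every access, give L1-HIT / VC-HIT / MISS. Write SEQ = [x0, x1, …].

0: 0x13 (blk 4, set 0) → MISS  vc=[]
1: 0x13 (blk 4, set 0) → L1-HIT  vc=[]
2: 0x1a (blk 6, set 2) → MISS  vc=[]
3: 0x53 (blk 20, set 0) → MISS  vc=[4]
4: 0x19 (blk 6, set 2) → L1-HIT  vc=[4]
5: 0x19 (blk 6, set 2) → L1-HIT  vc=[4]
6: 0x62 (blk 24, set 0) → MISS  vc=[4, 20]
7: 0x53 (blk 20, set 0) → VC-HIT  vc=[4, 24]
8: 0x1b (blk 6, set 2) → L1-HIT  vc=[4, 24]
9: 0x2b (blk 10, set 2) → MISS  vc=[4, 24, 6]
10: 0x1a (blk 6, set 2) → VC-HIT  vc=[4, 24, 10]

SEQ = [MISS, L1-HIT, MISS, MISS, L1-HIT, L1-HIT, MISS, VC-HIT, L1-HIT, MISS, VC-HIT]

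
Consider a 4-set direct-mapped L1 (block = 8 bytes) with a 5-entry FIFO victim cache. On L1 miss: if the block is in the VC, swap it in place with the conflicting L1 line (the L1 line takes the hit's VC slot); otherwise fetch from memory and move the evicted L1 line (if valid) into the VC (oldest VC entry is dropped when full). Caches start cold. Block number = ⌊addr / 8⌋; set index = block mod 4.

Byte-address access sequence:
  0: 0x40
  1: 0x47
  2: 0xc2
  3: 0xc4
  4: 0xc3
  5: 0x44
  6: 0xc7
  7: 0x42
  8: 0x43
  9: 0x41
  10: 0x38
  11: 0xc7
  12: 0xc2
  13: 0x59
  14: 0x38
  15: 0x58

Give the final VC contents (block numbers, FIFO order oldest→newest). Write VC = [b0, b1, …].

VC = [8, 7]

#0 0x40→b8/s0 MISS; vc=[]
#1 0x47→b8/s0 L1-HIT; vc=[]
#2 0xc2→b24/s0 MISS; vc=[8]
#3 0xc4→b24/s0 L1-HIT; vc=[8]
#4 0xc3→b24/s0 L1-HIT; vc=[8]
#5 0x44→b8/s0 VC-HIT; vc=[24]
#6 0xc7→b24/s0 VC-HIT; vc=[8]
#7 0x42→b8/s0 VC-HIT; vc=[24]
#8 0x43→b8/s0 L1-HIT; vc=[24]
#9 0x41→b8/s0 L1-HIT; vc=[24]
#10 0x38→b7/s3 MISS; vc=[24]
#11 0xc7→b24/s0 VC-HIT; vc=[8]
#12 0xc2→b24/s0 L1-HIT; vc=[8]
#13 0x59→b11/s3 MISS; vc=[8,7]
#14 0x38→b7/s3 VC-HIT; vc=[8,11]
#15 0x58→b11/s3 VC-HIT; vc=[8,7]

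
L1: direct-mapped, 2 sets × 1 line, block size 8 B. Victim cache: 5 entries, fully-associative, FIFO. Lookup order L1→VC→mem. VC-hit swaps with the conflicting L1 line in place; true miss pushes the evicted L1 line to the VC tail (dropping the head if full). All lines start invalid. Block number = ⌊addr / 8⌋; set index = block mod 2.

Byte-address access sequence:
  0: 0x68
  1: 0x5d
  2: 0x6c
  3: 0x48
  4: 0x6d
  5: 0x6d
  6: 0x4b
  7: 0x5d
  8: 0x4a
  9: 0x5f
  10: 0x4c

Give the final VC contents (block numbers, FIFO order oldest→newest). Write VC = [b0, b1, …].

VC = [11, 13]

  [0] addr=0x68 blk=13 s=1: MISS | VC []
  [1] addr=0x5d blk=11 s=1: MISS | VC [13]
  [2] addr=0x6c blk=13 s=1: VC-HIT | VC [11]
  [3] addr=0x48 blk=9 s=1: MISS | VC [11, 13]
  [4] addr=0x6d blk=13 s=1: VC-HIT | VC [11, 9]
  [5] addr=0x6d blk=13 s=1: L1-HIT | VC [11, 9]
  [6] addr=0x4b blk=9 s=1: VC-HIT | VC [11, 13]
  [7] addr=0x5d blk=11 s=1: VC-HIT | VC [9, 13]
  [8] addr=0x4a blk=9 s=1: VC-HIT | VC [11, 13]
  [9] addr=0x5f blk=11 s=1: VC-HIT | VC [9, 13]
  [10] addr=0x4c blk=9 s=1: VC-HIT | VC [11, 13]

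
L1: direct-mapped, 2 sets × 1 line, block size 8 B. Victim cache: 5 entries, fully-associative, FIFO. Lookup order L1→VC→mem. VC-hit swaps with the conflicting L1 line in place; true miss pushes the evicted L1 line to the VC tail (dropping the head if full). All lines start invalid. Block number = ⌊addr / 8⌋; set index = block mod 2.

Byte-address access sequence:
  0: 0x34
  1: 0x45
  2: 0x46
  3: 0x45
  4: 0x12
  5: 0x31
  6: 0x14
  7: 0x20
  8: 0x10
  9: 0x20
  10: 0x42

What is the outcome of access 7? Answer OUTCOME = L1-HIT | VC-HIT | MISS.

OUTCOME = MISS

#0 0x34→b6/s0 MISS; vc=[]
#1 0x45→b8/s0 MISS; vc=[6]
#2 0x46→b8/s0 L1-HIT; vc=[6]
#3 0x45→b8/s0 L1-HIT; vc=[6]
#4 0x12→b2/s0 MISS; vc=[6,8]
#5 0x31→b6/s0 VC-HIT; vc=[2,8]
#6 0x14→b2/s0 VC-HIT; vc=[6,8]
#7 0x20→b4/s0 MISS; vc=[6,8,2]
#8 0x10→b2/s0 VC-HIT; vc=[6,8,4]
#9 0x20→b4/s0 VC-HIT; vc=[6,8,2]
#10 0x42→b8/s0 VC-HIT; vc=[6,4,2]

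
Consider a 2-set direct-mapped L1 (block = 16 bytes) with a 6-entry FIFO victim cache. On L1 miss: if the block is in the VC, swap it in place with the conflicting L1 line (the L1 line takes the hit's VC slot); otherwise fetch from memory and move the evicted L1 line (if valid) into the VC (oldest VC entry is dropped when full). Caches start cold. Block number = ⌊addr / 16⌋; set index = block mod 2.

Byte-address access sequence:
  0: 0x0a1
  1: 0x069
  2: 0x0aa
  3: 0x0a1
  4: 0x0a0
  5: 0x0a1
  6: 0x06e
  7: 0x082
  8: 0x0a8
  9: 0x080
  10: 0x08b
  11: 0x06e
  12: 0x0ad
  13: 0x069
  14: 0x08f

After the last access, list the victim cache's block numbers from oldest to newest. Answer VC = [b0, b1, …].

  [0] addr=0xa1 blk=10 s=0: MISS | VC []
  [1] addr=0x69 blk=6 s=0: MISS | VC [10]
  [2] addr=0xaa blk=10 s=0: VC-HIT | VC [6]
  [3] addr=0xa1 blk=10 s=0: L1-HIT | VC [6]
  [4] addr=0xa0 blk=10 s=0: L1-HIT | VC [6]
  [5] addr=0xa1 blk=10 s=0: L1-HIT | VC [6]
  [6] addr=0x6e blk=6 s=0: VC-HIT | VC [10]
  [7] addr=0x82 blk=8 s=0: MISS | VC [10, 6]
  [8] addr=0xa8 blk=10 s=0: VC-HIT | VC [8, 6]
  [9] addr=0x80 blk=8 s=0: VC-HIT | VC [10, 6]
  [10] addr=0x8b blk=8 s=0: L1-HIT | VC [10, 6]
  [11] addr=0x6e blk=6 s=0: VC-HIT | VC [10, 8]
  [12] addr=0xad blk=10 s=0: VC-HIT | VC [6, 8]
  [13] addr=0x69 blk=6 s=0: VC-HIT | VC [10, 8]
  [14] addr=0x8f blk=8 s=0: VC-HIT | VC [10, 6]

VC = [10, 6]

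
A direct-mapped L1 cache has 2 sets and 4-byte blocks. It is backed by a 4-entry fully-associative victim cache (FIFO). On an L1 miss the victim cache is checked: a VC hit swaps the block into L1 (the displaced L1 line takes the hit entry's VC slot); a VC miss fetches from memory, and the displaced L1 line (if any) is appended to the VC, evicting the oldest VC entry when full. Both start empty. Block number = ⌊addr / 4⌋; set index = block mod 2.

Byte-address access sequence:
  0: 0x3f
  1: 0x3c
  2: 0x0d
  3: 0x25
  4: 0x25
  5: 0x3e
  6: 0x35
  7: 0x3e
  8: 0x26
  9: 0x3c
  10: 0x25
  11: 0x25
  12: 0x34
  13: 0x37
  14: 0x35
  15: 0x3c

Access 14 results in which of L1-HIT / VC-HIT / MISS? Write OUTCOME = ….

#0 0x3f→b15/s1 MISS; vc=[]
#1 0x3c→b15/s1 L1-HIT; vc=[]
#2 0xd→b3/s1 MISS; vc=[15]
#3 0x25→b9/s1 MISS; vc=[15,3]
#4 0x25→b9/s1 L1-HIT; vc=[15,3]
#5 0x3e→b15/s1 VC-HIT; vc=[9,3]
#6 0x35→b13/s1 MISS; vc=[9,3,15]
#7 0x3e→b15/s1 VC-HIT; vc=[9,3,13]
#8 0x26→b9/s1 VC-HIT; vc=[15,3,13]
#9 0x3c→b15/s1 VC-HIT; vc=[9,3,13]
#10 0x25→b9/s1 VC-HIT; vc=[15,3,13]
#11 0x25→b9/s1 L1-HIT; vc=[15,3,13]
#12 0x34→b13/s1 VC-HIT; vc=[15,3,9]
#13 0x37→b13/s1 L1-HIT; vc=[15,3,9]
#14 0x35→b13/s1 L1-HIT; vc=[15,3,9]
#15 0x3c→b15/s1 VC-HIT; vc=[13,3,9]

OUTCOME = L1-HIT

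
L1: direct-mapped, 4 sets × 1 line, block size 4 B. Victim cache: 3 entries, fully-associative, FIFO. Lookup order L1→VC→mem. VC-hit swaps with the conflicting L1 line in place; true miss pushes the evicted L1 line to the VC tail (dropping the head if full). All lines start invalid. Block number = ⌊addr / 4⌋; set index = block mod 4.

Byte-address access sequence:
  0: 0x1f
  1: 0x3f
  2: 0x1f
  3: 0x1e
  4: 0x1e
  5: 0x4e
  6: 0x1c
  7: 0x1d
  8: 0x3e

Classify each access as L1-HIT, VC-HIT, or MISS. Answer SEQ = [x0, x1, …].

#0 0x1f→b7/s3 MISS; vc=[]
#1 0x3f→b15/s3 MISS; vc=[7]
#2 0x1f→b7/s3 VC-HIT; vc=[15]
#3 0x1e→b7/s3 L1-HIT; vc=[15]
#4 0x1e→b7/s3 L1-HIT; vc=[15]
#5 0x4e→b19/s3 MISS; vc=[15,7]
#6 0x1c→b7/s3 VC-HIT; vc=[15,19]
#7 0x1d→b7/s3 L1-HIT; vc=[15,19]
#8 0x3e→b15/s3 VC-HIT; vc=[7,19]

SEQ = [MISS, MISS, VC-HIT, L1-HIT, L1-HIT, MISS, VC-HIT, L1-HIT, VC-HIT]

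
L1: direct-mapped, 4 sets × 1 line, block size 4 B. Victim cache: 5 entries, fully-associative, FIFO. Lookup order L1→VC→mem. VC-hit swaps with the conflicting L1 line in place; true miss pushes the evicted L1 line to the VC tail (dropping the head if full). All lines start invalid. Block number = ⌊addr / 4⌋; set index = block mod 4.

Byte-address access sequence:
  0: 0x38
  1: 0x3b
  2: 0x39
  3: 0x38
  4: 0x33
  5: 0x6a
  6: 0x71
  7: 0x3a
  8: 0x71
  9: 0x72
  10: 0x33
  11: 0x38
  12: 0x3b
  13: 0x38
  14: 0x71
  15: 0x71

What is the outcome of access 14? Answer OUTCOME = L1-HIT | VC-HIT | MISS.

OUTCOME = VC-HIT

#0 0x38→b14/s2 MISS; vc=[]
#1 0x3b→b14/s2 L1-HIT; vc=[]
#2 0x39→b14/s2 L1-HIT; vc=[]
#3 0x38→b14/s2 L1-HIT; vc=[]
#4 0x33→b12/s0 MISS; vc=[]
#5 0x6a→b26/s2 MISS; vc=[14]
#6 0x71→b28/s0 MISS; vc=[14,12]
#7 0x3a→b14/s2 VC-HIT; vc=[26,12]
#8 0x71→b28/s0 L1-HIT; vc=[26,12]
#9 0x72→b28/s0 L1-HIT; vc=[26,12]
#10 0x33→b12/s0 VC-HIT; vc=[26,28]
#11 0x38→b14/s2 L1-HIT; vc=[26,28]
#12 0x3b→b14/s2 L1-HIT; vc=[26,28]
#13 0x38→b14/s2 L1-HIT; vc=[26,28]
#14 0x71→b28/s0 VC-HIT; vc=[26,12]
#15 0x71→b28/s0 L1-HIT; vc=[26,12]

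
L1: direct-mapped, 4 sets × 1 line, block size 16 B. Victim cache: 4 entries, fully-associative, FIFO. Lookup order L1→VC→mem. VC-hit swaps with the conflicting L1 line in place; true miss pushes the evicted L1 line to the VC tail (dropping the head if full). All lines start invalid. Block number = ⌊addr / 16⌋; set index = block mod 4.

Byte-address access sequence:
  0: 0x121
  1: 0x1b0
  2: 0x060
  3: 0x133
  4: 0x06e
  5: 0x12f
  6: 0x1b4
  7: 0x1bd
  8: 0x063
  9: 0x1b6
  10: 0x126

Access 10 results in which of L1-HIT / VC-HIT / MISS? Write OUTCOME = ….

OUTCOME = VC-HIT

#0 0x121→b18/s2 MISS; vc=[]
#1 0x1b0→b27/s3 MISS; vc=[]
#2 0x60→b6/s2 MISS; vc=[18]
#3 0x133→b19/s3 MISS; vc=[18,27]
#4 0x6e→b6/s2 L1-HIT; vc=[18,27]
#5 0x12f→b18/s2 VC-HIT; vc=[6,27]
#6 0x1b4→b27/s3 VC-HIT; vc=[6,19]
#7 0x1bd→b27/s3 L1-HIT; vc=[6,19]
#8 0x63→b6/s2 VC-HIT; vc=[18,19]
#9 0x1b6→b27/s3 L1-HIT; vc=[18,19]
#10 0x126→b18/s2 VC-HIT; vc=[6,19]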